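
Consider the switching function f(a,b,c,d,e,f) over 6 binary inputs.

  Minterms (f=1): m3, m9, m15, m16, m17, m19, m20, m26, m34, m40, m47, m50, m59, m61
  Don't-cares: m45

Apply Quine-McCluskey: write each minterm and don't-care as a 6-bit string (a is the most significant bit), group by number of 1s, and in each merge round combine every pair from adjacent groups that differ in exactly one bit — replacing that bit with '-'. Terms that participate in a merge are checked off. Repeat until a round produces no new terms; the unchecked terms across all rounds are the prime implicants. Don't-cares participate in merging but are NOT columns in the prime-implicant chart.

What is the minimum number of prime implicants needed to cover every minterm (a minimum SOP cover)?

10

Round 0: 000011✓ 001001 001111✓ 010000✓ 010001✓ 010011✓ 010100✓ 011010 100010✓ 101000 101101✓ 101111✓ 110010✓ 111011 111101✓
Round 1: -01111 0-0011 010-00 0100-1 01000- 1-0010 1-1101 1011-1
PIs = {-01111, 0-0011, 001001, 010-00, 0100-1, 01000-, 011010, 1-0010, 1-1101, 101000, 1011-1, 111011}
Coverage chart:
  m3: 0-0011 ←essential
  m9: 001001 ←essential
  m15: -01111 ←essential
  m16: 010-00,01000-
  m17: 0100-1,01000-
  m19: 0-0011,0100-1
  m20: 010-00 ←essential
  m26: 011010 ←essential
  m34: 1-0010 ←essential
  m40: 101000 ←essential
  m47: -01111,1011-1
  m50: 1-0010 ←essential
  m59: 111011 ←essential
  m61: 1-1101 ←essential
Essential: -01111, 0-0011, 001001, 010-00, 011010, 1-0010, 1-1101, 101000, 111011
Petrick residual → 0100-1
Min cover (10 terms): b'cdef + a'c'd'ef + a'b'cd'e'f + a'bc'e'f' + a'bc'd'f + a'bcd'ef' + ac'd'ef' + acde'f + ab'cd'e'f' + abcd'ef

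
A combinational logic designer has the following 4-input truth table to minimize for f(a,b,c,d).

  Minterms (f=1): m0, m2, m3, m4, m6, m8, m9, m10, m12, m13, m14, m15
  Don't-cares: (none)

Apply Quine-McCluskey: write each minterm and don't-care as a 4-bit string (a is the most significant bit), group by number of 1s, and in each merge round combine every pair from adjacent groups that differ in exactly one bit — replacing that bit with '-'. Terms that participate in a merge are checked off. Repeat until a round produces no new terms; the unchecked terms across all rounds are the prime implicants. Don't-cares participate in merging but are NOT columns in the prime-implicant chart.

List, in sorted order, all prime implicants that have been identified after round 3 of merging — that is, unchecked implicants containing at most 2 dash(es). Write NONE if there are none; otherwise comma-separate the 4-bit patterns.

001-, 1-0-, 11--

size-2^0 implicants → 0000(✓)  0010(✓)  0011(✓)  0100(✓)  0110(✓)  1000(✓)  1001(✓)  1010(✓)  1100(✓)  1101(✓)  1110(✓)  1111(✓)
size-2^1 implicants → -000(✓)  -010(✓)  -100(✓)  -110(✓)  0-00(✓)  0-10(✓)  00-0(✓)  001-  01-0(✓)  1-00(✓)  1-01(✓)  1-10(✓)  10-0(✓)  100-(✓)  11-0(✓)  11-1(✓)  110-(✓)  111-(✓)
size-2^2 implicants → --00(✓)  --10(✓)  -0-0(✓)  -1-0(✓)  0--0(✓)  1--0(✓)  1-0-  11--
size-2^3 implicants → ---0
Unchecked terms (primes): ---0, 001-, 1-0-, 11--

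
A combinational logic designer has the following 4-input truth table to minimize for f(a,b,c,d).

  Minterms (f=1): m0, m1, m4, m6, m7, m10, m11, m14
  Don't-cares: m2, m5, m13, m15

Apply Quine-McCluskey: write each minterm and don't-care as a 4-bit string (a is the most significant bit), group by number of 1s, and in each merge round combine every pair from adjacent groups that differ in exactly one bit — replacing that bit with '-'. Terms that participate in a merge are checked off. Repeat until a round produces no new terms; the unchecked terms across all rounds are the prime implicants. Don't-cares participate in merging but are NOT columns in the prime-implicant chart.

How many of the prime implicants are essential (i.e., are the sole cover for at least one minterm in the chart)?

2

Round 0: 0000✓ 0001✓ 0010✓ 0100✓ 0101✓ 0110✓ 0111✓ 1010✓ 1011✓ 1101✓ 1110✓ 1111✓
Round 1: -010✓ -101✓ -110✓ -111✓ 0-00✓ 0-01✓ 0-10✓ 00-0✓ 000-✓ 01-0✓ 01-1✓ 010-✓ 011-✓ 1-10✓ 1-11✓ 101-✓ 11-1✓ 111-✓
Round 2: --10 -1-1 -11- 0--0 0-0- 01-- 1-1-
PIs = {--10, -1-1, -11-, 0--0, 0-0-, 01--, 1-1-}
Coverage chart:
  m0: 0--0,0-0-
  m1: 0-0- ←essential
  m4: 0--0,0-0-,01--
  m6: --10,-11-,0--0,01--
  m7: -1-1,-11-,01--
  m10: --10,1-1-
  m11: 1-1- ←essential
  m14: --10,-11-,1-1-
Essential: 0-0-, 1-1-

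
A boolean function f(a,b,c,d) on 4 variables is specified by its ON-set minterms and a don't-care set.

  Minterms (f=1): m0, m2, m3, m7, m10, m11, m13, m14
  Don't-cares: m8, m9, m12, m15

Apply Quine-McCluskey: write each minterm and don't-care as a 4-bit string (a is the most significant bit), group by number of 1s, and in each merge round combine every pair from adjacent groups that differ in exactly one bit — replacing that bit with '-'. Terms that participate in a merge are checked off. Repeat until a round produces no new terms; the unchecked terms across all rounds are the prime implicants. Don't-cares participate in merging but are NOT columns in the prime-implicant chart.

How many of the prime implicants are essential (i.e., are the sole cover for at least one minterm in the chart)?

3

Round 0: 0000✓ 0010✓ 0011✓ 0111✓ 1000✓ 1001✓ 1010✓ 1011✓ 1100✓ 1101✓ 1110✓ 1111✓
Round 1: -000✓ -010✓ -011✓ -111✓ 0-11✓ 00-0✓ 001-✓ 1-00✓ 1-01✓ 1-10✓ 1-11✓ 10-0✓ 10-1✓ 100-✓ 101-✓ 11-0✓ 11-1✓ 110-✓ 111-✓
Round 2: --11 -0-0 -01- 1--0✓ 1--1✓ 1-0-✓ 1-1-✓ 10--✓ 11--✓
Round 3: 1---
PIs = {--11, -0-0, -01-, 1---}
Coverage chart:
  m0: -0-0 ←essential
  m2: -0-0,-01-
  m3: --11,-01-
  m7: --11 ←essential
  m10: -0-0,-01-,1---
  m11: --11,-01-,1---
  m13: 1--- ←essential
  m14: 1--- ←essential
Essential: --11, -0-0, 1---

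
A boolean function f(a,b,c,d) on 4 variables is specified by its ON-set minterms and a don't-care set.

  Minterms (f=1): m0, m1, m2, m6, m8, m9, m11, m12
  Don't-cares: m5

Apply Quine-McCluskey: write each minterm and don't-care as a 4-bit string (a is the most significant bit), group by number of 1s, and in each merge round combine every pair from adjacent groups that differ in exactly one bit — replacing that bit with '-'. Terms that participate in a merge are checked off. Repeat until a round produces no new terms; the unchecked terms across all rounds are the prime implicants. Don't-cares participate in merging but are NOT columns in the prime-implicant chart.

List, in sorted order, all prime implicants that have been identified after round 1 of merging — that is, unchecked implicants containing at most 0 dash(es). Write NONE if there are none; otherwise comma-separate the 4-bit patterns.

NONE

size-2^0 implicants → 0000(✓)  0001(✓)  0010(✓)  0101(✓)  0110(✓)  1000(✓)  1001(✓)  1011(✓)  1100(✓)
size-2^1 implicants → -000(✓)  -001(✓)  0-01  0-10  00-0  000-(✓)  1-00  10-1  100-(✓)
size-2^2 implicants → -00-
Unchecked terms (primes): -00-, 0-01, 0-10, 00-0, 1-00, 10-1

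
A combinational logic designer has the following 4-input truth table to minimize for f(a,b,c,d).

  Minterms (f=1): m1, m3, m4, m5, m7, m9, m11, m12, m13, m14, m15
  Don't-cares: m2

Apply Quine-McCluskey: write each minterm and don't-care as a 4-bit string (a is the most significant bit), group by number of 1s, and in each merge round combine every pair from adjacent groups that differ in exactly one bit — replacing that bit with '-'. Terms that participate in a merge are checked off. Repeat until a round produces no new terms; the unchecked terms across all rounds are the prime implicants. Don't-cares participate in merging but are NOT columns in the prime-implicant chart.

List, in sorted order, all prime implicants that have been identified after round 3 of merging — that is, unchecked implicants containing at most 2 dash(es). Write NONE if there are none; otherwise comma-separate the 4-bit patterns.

[col 0] 0001*, 0010*, 0011*, 0100*, 0101*, 0111*, 1001*, 1011*, 1100*, 1101*, 1110*, 1111*
[col 1] -001*, -011*, -100*, -101*, -111*, 0-01*, 0-11*, 00-1*, 001-, 01-1*, 010-*, 1-01*, 1-11*, 10-1*, 11-0*, 11-1*, 110-*, 111-*
[col 2] --01*, --11*, -0-1*, -1-1*, -10-, 0--1*, 1--1*, 11--
[col 3] ---1
Prime implicants: ---1, -10-, 001-, 11--

-10-, 001-, 11--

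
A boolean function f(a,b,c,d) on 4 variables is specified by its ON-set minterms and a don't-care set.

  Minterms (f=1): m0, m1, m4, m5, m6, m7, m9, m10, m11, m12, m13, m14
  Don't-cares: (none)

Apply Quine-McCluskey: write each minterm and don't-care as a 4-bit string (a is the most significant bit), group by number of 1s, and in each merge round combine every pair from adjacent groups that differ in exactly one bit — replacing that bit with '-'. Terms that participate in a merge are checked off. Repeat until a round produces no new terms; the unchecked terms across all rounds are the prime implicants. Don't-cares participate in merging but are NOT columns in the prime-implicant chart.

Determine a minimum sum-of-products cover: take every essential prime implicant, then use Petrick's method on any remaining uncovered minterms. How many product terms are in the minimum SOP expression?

5

Round 0: 0000✓ 0001✓ 0100✓ 0101✓ 0110✓ 0111✓ 1001✓ 1010✓ 1011✓ 1100✓ 1101✓ 1110✓
Round 1: -001✓ -100✓ -101✓ -110✓ 0-00✓ 0-01✓ 000-✓ 01-0✓ 01-1✓ 010-✓ 011-✓ 1-01✓ 1-10 10-1 101- 11-0✓ 110-✓
Round 2: --01 -1-0 -10- 0-0- 01--
PIs = {--01, -1-0, -10-, 0-0-, 01--, 1-10, 10-1, 101-}
Coverage chart:
  m0: 0-0- ←essential
  m1: --01,0-0-
  m4: -1-0,-10-,0-0-,01--
  m5: --01,-10-,0-0-,01--
  m6: -1-0,01--
  m7: 01-- ←essential
  m9: --01,10-1
  m10: 1-10,101-
  m11: 10-1,101-
  m12: -1-0,-10-
  m13: --01,-10-
  m14: -1-0,1-10
Essential: 0-0-, 01--
Petrick residual → --01, -1-0, 101-
Min cover (5 terms): c'd + bd' + a'c' + a'b + ab'c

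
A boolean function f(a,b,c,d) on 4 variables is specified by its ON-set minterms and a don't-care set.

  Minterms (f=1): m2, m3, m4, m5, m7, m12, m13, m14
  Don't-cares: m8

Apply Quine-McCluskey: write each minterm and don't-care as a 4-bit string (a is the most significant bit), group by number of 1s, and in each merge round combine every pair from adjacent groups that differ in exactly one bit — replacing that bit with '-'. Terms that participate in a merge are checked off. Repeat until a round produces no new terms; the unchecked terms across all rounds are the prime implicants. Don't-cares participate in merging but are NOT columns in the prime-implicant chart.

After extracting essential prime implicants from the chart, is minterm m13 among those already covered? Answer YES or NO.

YES

[col 0] 0010*, 0011*, 0100*, 0101*, 0111*, 1000*, 1100*, 1101*, 1110*
[col 1] -100*, -101*, 0-11, 001-, 01-1, 010-*, 1-00, 11-0, 110-*
[col 2] -10-
Prime implicants: -10-, 0-11, 001-, 01-1, 1-00, 11-0
PI chart (minterm → PIs covering it):
  2 | 001-  (sole → essential)
  3 | 0-11,001-
  4 | -10-  (sole → essential)
  5 | -10-,01-1
  7 | 0-11,01-1
  12 | -10-,1-00,11-0
  13 | -10-  (sole → essential)
  14 | 11-0  (sole → essential)
Essential prime implicants: -10-, 001-, 11-0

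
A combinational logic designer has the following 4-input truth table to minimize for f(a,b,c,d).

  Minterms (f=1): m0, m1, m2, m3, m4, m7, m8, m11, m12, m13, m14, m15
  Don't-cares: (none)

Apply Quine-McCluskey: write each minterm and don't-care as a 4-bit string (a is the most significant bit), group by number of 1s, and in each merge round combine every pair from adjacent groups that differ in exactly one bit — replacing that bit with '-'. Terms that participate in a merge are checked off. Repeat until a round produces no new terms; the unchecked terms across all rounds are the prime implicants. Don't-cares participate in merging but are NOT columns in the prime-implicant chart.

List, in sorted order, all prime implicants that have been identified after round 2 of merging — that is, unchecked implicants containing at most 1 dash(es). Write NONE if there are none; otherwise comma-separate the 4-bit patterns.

NONE

size-2^0 implicants → 0000(✓)  0001(✓)  0010(✓)  0011(✓)  0100(✓)  0111(✓)  1000(✓)  1011(✓)  1100(✓)  1101(✓)  1110(✓)  1111(✓)
size-2^1 implicants → -000(✓)  -011(✓)  -100(✓)  -111(✓)  0-00(✓)  0-11(✓)  00-0(✓)  00-1(✓)  000-(✓)  001-(✓)  1-00(✓)  1-11(✓)  11-0(✓)  11-1(✓)  110-(✓)  111-(✓)
size-2^2 implicants → --00  --11  00--  11--
Unchecked terms (primes): --00, --11, 00--, 11--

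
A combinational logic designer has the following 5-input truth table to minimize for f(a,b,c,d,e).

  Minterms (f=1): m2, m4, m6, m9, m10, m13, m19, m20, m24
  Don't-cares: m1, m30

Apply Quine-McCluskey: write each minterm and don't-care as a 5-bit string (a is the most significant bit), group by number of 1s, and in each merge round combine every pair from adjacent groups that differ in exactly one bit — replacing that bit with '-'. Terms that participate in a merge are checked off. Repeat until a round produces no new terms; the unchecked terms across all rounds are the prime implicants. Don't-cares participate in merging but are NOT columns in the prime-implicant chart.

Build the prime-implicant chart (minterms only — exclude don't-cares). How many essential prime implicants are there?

5

size-2^0 implicants → 00001(✓)  00010(✓)  00100(✓)  00110(✓)  01001(✓)  01010(✓)  01101(✓)  10011  10100(✓)  11000  11110
size-2^1 implicants → -0100  0-001  0-010  00-10  001-0  01-01
Unchecked terms (primes): -0100, 0-001, 0-010, 00-10, 001-0, 01-01, 10011, 11000, 11110
Minterm coverage:
  m2 ⊆ 0-010,00-10
  m4 ⊆ -0100,001-0
  m6 ⊆ 00-10,001-0
  m9 ⊆ 0-001,01-01
  m10 ⊆ 0-010 [E]
  m13 ⊆ 01-01 [E]
  m19 ⊆ 10011 [E]
  m20 ⊆ -0100 [E]
  m24 ⊆ 11000 [E]
E = {-0100, 0-010, 01-01, 10011, 11000}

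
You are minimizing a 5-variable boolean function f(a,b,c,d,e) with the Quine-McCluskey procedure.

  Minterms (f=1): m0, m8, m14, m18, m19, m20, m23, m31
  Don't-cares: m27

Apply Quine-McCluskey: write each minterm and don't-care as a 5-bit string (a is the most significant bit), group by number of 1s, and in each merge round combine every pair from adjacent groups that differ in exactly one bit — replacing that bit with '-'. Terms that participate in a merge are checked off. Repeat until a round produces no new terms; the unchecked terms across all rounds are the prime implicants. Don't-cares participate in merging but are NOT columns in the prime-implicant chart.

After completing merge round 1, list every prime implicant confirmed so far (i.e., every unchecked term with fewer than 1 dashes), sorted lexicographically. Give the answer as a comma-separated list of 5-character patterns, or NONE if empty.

[col 0] 00000*, 01000*, 01110, 10010*, 10011*, 10100, 10111*, 11011*, 11111*
[col 1] 0-000, 1-011*, 1-111*, 10-11*, 1001-, 11-11*
[col 2] 1--11
Prime implicants: 0-000, 01110, 1--11, 1001-, 10100

01110, 10100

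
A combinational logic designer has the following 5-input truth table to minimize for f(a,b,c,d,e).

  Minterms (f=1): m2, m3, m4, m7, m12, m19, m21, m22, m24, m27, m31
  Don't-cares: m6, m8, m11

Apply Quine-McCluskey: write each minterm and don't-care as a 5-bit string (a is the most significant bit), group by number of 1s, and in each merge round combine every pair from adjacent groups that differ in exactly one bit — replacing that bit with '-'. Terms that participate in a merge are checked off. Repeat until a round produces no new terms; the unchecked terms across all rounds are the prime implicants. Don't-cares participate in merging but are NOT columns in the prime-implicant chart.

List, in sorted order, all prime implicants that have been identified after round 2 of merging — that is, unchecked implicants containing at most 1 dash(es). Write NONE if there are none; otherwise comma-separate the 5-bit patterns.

-0110, -1000, 0-100, 001-0, 01-00, 10101, 11-11

[col 0] 00010*, 00011*, 00100*, 00110*, 00111*, 01000*, 01011*, 01100*, 10011*, 10101, 10110*, 11000*, 11011*, 11111*
[col 1] -0011*, -0110, -1000, -1011*, 0-011*, 0-100, 00-10*, 00-11*, 0001-*, 001-0, 0011-*, 01-00, 1-011*, 11-11
[col 2] --011, 00-1-
Prime implicants: --011, -0110, -1000, 0-100, 00-1-, 001-0, 01-00, 10101, 11-11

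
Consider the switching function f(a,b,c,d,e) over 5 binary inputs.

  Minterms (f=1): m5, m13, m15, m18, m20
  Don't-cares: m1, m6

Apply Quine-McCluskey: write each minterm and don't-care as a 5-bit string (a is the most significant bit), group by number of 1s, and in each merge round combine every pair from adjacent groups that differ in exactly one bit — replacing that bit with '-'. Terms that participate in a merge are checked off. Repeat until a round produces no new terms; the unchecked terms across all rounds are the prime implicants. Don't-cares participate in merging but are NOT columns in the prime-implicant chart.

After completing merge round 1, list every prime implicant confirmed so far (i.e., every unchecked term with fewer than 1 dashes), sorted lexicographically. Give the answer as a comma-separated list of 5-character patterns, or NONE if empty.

[col 0] 00001*, 00101*, 00110, 01101*, 01111*, 10010, 10100
[col 1] 0-101, 00-01, 011-1
Prime implicants: 0-101, 00-01, 00110, 011-1, 10010, 10100

00110, 10010, 10100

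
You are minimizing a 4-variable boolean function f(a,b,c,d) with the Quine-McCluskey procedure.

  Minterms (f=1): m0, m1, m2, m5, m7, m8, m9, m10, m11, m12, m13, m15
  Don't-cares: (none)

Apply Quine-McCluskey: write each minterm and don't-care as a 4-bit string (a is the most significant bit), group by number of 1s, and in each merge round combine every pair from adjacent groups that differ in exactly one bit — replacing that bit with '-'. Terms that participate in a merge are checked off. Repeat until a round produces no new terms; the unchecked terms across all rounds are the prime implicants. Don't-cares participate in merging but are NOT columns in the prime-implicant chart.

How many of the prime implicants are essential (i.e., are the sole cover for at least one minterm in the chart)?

size-2^0 implicants → 0000(✓)  0001(✓)  0010(✓)  0101(✓)  0111(✓)  1000(✓)  1001(✓)  1010(✓)  1011(✓)  1100(✓)  1101(✓)  1111(✓)
size-2^1 implicants → -000(✓)  -001(✓)  -010(✓)  -101(✓)  -111(✓)  0-01(✓)  00-0(✓)  000-(✓)  01-1(✓)  1-00(✓)  1-01(✓)  1-11(✓)  10-0(✓)  10-1(✓)  100-(✓)  101-(✓)  11-1(✓)  110-(✓)
size-2^2 implicants → --01  -0-0  -00-  -1-1  1--1  1-0-  10--
Unchecked terms (primes): --01, -0-0, -00-, -1-1, 1--1, 1-0-, 10--
Minterm coverage:
  m0 ⊆ -0-0,-00-
  m1 ⊆ --01,-00-
  m2 ⊆ -0-0 [E]
  m5 ⊆ --01,-1-1
  m7 ⊆ -1-1 [E]
  m8 ⊆ -0-0,-00-,1-0-,10--
  m9 ⊆ --01,-00-,1--1,1-0-,10--
  m10 ⊆ -0-0,10--
  m11 ⊆ 1--1,10--
  m12 ⊆ 1-0- [E]
  m13 ⊆ --01,-1-1,1--1,1-0-
  m15 ⊆ -1-1,1--1
E = {-0-0, -1-1, 1-0-}

3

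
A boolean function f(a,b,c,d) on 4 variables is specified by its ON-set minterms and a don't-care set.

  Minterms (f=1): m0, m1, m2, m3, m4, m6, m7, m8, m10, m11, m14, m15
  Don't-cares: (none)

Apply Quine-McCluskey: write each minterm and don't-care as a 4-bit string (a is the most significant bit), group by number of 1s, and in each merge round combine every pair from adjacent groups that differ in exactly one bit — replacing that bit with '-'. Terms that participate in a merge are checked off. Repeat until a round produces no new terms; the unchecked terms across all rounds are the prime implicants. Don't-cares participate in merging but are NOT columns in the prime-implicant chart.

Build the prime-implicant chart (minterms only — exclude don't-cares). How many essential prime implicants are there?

[col 0] 0000*, 0001*, 0010*, 0011*, 0100*, 0110*, 0111*, 1000*, 1010*, 1011*, 1110*, 1111*
[col 1] -000*, -010*, -011*, -110*, -111*, 0-00*, 0-10*, 0-11*, 00-0*, 00-1*, 000-*, 001-*, 01-0*, 011-*, 1-10*, 1-11*, 10-0*, 101-*, 111-*
[col 2] --10*, --11*, -0-0, -01-*, -11-*, 0--0, 0-1-*, 00--, 1-1-*
[col 3] --1-
Prime implicants: --1-, -0-0, 0--0, 00--
PI chart (minterm → PIs covering it):
  0 | -0-0,0--0,00--
  1 | 00--  (sole → essential)
  2 | --1-,-0-0,0--0,00--
  3 | --1-,00--
  4 | 0--0  (sole → essential)
  6 | --1-,0--0
  7 | --1-  (sole → essential)
  8 | -0-0  (sole → essential)
  10 | --1-,-0-0
  11 | --1-  (sole → essential)
  14 | --1-  (sole → essential)
  15 | --1-  (sole → essential)
Essential prime implicants: --1-, -0-0, 0--0, 00--

4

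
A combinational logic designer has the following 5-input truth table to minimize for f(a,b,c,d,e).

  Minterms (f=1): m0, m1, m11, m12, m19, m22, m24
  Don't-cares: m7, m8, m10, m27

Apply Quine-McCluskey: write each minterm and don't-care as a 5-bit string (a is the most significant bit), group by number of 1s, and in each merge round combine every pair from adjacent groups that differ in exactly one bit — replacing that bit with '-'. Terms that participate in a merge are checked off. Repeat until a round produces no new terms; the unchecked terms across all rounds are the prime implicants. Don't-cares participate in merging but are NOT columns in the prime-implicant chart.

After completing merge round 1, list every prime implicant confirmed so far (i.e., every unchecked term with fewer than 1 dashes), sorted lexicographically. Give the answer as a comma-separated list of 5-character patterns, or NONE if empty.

[col 0] 00000*, 00001*, 00111, 01000*, 01010*, 01011*, 01100*, 10011*, 10110, 11000*, 11011*
[col 1] -1000, -1011, 0-000, 0000-, 01-00, 010-0, 0101-, 1-011
Prime implicants: -1000, -1011, 0-000, 0000-, 00111, 01-00, 010-0, 0101-, 1-011, 10110

00111, 10110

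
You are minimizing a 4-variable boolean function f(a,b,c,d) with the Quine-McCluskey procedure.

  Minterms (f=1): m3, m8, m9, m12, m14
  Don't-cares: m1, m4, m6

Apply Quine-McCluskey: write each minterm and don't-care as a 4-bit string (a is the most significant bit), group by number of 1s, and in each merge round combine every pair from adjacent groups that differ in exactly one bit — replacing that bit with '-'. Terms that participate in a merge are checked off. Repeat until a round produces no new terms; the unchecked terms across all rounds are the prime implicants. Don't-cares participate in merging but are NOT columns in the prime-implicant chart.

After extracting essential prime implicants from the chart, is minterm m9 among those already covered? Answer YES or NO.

NO

Round 0: 0001✓ 0011✓ 0100✓ 0110✓ 1000✓ 1001✓ 1100✓ 1110✓
Round 1: -001 -100✓ -110✓ 00-1 01-0✓ 1-00 100- 11-0✓
Round 2: -1-0
PIs = {-001, -1-0, 00-1, 1-00, 100-}
Coverage chart:
  m3: 00-1 ←essential
  m8: 1-00,100-
  m9: -001,100-
  m12: -1-0,1-00
  m14: -1-0 ←essential
Essential: -1-0, 00-1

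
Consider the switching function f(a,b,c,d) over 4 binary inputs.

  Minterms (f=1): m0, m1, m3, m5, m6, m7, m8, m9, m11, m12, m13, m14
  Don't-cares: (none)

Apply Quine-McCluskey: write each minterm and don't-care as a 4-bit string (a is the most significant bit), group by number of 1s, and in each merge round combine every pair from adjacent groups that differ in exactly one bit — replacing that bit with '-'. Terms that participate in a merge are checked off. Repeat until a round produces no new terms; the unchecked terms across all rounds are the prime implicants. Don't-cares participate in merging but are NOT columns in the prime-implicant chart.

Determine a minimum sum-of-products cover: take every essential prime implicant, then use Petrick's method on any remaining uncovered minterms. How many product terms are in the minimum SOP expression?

Round 0: 0000✓ 0001✓ 0011✓ 0101✓ 0110✓ 0111✓ 1000✓ 1001✓ 1011✓ 1100✓ 1101✓ 1110✓
Round 1: -000✓ -001✓ -011✓ -101✓ -110 0-01✓ 0-11✓ 00-1✓ 000-✓ 01-1✓ 011- 1-00✓ 1-01✓ 10-1✓ 100-✓ 11-0 110-✓
Round 2: --01 -0-1 -00- 0--1 1-0-
PIs = {--01, -0-1, -00-, -110, 0--1, 011-, 1-0-, 11-0}
Coverage chart:
  m0: -00- ←essential
  m1: --01,-0-1,-00-,0--1
  m3: -0-1,0--1
  m5: --01,0--1
  m6: -110,011-
  m7: 0--1,011-
  m8: -00-,1-0-
  m9: --01,-0-1,-00-,1-0-
  m11: -0-1 ←essential
  m12: 1-0-,11-0
  m13: --01,1-0-
  m14: -110,11-0
Essential: -0-1, -00-
Petrick residual → --01, 011-, 11-0
Min cover (5 terms): c'd + b'd + b'c' + a'bc + abd'

5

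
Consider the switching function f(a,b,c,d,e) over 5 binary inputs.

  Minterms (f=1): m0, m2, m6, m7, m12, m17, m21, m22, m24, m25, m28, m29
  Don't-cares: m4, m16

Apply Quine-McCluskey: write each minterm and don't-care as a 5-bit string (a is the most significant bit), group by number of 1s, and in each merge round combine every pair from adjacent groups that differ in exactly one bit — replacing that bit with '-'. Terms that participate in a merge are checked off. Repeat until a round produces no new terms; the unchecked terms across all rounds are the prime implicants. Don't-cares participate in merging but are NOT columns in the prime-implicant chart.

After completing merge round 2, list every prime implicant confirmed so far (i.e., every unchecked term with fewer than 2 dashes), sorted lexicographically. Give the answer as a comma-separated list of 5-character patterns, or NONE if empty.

[col 0] 00000*, 00010*, 00100*, 00110*, 00111*, 01100*, 10000*, 10001*, 10101*, 10110*, 11000*, 11001*, 11100*, 11101*
[col 1] -0000, -0110, -1100, 0-100, 00-00*, 00-10*, 000-0*, 001-0*, 0011-, 1-000*, 1-001*, 1-101*, 10-01*, 1000-*, 11-00*, 11-01*, 1100-*, 1110-*
[col 2] 00--0, 1--01, 1-00-, 11-0-
Prime implicants: -0000, -0110, -1100, 0-100, 00--0, 0011-, 1--01, 1-00-, 11-0-

-0000, -0110, -1100, 0-100, 0011-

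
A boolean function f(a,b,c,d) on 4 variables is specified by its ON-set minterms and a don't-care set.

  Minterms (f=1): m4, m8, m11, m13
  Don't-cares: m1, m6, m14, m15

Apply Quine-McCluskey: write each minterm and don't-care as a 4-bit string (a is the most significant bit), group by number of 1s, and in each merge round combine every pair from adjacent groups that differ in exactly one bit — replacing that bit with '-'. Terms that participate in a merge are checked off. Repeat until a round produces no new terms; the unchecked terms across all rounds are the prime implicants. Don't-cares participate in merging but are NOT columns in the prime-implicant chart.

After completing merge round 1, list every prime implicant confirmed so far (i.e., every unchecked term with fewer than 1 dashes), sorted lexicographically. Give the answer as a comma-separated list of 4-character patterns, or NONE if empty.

0001, 1000

[col 0] 0001, 0100*, 0110*, 1000, 1011*, 1101*, 1110*, 1111*
[col 1] -110, 01-0, 1-11, 11-1, 111-
Prime implicants: -110, 0001, 01-0, 1-11, 1000, 11-1, 111-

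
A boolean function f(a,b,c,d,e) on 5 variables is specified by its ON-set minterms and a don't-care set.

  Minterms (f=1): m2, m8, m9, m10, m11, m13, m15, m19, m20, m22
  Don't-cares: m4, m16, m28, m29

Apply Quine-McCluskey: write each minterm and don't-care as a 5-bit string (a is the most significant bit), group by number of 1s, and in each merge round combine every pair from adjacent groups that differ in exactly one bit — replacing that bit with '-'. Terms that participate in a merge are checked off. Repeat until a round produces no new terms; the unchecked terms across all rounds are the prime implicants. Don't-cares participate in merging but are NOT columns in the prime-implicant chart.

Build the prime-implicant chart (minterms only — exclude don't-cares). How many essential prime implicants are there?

[col 0] 00010*, 00100*, 01000*, 01001*, 01010*, 01011*, 01101*, 01111*, 10000*, 10011, 10100*, 10110*, 11100*, 11101*
[col 1] -0100, -1101, 0-010, 01-01*, 01-11*, 010-0*, 010-1*, 0100-*, 0101-*, 011-1*, 1-100, 10-00, 101-0, 1110-
[col 2] 01--1, 010--
Prime implicants: -0100, -1101, 0-010, 01--1, 010--, 1-100, 10-00, 10011, 101-0, 1110-
PI chart (minterm → PIs covering it):
  2 | 0-010  (sole → essential)
  8 | 010--  (sole → essential)
  9 | 01--1,010--
  10 | 0-010,010--
  11 | 01--1,010--
  13 | -1101,01--1
  15 | 01--1  (sole → essential)
  19 | 10011  (sole → essential)
  20 | -0100,1-100,10-00,101-0
  22 | 101-0  (sole → essential)
Essential prime implicants: 0-010, 01--1, 010--, 10011, 101-0

5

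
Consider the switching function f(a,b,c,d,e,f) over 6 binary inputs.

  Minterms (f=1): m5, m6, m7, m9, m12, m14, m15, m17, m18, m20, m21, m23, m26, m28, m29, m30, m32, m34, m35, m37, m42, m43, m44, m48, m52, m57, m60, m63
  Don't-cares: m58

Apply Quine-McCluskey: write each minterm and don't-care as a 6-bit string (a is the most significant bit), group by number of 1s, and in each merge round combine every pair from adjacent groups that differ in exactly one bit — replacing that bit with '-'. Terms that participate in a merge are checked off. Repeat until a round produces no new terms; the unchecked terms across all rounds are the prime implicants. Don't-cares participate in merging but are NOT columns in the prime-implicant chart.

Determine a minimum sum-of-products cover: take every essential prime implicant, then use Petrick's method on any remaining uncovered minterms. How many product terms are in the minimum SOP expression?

14

[col 0] 000101*, 000110*, 000111*, 001001, 001100*, 001110*, 001111*, 010001*, 010010*, 010100*, 010101*, 010111*, 011010*, 011100*, 011101*, 011110*, 100000*, 100010*, 100011*, 100101*, 101010*, 101011*, 101100*, 110000*, 110100*, 111001, 111010*, 111100*, 111111
[col 1] -00101, -01100*, -10100*, -11010, -11100*, 0-0101*, 0-0111*, 0-1100*, 0-1110*, 00-110*, 00-111*, 0001-1*, 00011-*, 0011-0*, 00111-*, 01-010, 01-100*, 01-101*, 010-01, 0101-1*, 01010-*, 011-10, 0111-0*, 01110-*, 1-0000, 1-1010, 1-1100*, 10-010*, 10-011*, 1000-0, 10001-*, 10101-*, 11-100*, 110-00
[col 2] --1100, -1-100, 0-01-1, 0-11-0, 00-11-, 01-10-, 10-01-
Prime implicants: --1100, -00101, -1-100, -11010, 0-01-1, 0-11-0, 00-11-, 001001, 01-010, 01-10-, 010-01, 011-10, 1-0000, 1-1010, 10-01-, 1000-0, 110-00, 111001, 111111
PI chart (minterm → PIs covering it):
  5 | -00101,0-01-1
  6 | 00-11-  (sole → essential)
  7 | 0-01-1,00-11-
  9 | 001001  (sole → essential)
  12 | --1100,0-11-0
  14 | 0-11-0,00-11-
  15 | 00-11-  (sole → essential)
  17 | 010-01  (sole → essential)
  18 | 01-010  (sole → essential)
  20 | -1-100,01-10-
  21 | 0-01-1,01-10-,010-01
  23 | 0-01-1  (sole → essential)
  26 | -11010,01-010,011-10
  28 | --1100,-1-100,0-11-0,01-10-
  29 | 01-10-  (sole → essential)
  30 | 0-11-0,011-10
  32 | 1-0000,1000-0
  34 | 10-01-,1000-0
  35 | 10-01-  (sole → essential)
  37 | -00101  (sole → essential)
  42 | 1-1010,10-01-
  43 | 10-01-  (sole → essential)
  44 | --1100  (sole → essential)
  48 | 1-0000,110-00
  52 | -1-100,110-00
  57 | 111001  (sole → essential)
  60 | --1100,-1-100
  63 | 111111  (sole → essential)
Essential prime implicants: --1100, -00101, 0-01-1, 00-11-, 001001, 01-010, 01-10-, 010-01, 10-01-, 111001, 111111
Petrick residual → -1-100, 0-11-0, 1-0000
Minimum SOP uses 14 PIs: cde'f' + b'c'de'f + bde'f' + a'c'df + a'cdf' + a'b'de + a'b'cd'e'f + a'bd'ef' + a'bde' + a'bc'e'f + ac'd'e'f' + ab'd'e + abcd'e'f + abcdef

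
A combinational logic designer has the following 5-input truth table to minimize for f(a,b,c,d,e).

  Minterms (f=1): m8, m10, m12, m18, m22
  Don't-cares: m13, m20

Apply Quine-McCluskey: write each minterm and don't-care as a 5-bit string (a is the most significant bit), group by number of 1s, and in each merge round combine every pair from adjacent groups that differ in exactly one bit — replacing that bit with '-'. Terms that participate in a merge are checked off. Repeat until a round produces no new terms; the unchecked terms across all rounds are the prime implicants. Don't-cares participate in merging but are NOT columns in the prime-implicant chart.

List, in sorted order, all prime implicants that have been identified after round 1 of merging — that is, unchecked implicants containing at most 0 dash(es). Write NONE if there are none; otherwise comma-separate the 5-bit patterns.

NONE

size-2^0 implicants → 01000(✓)  01010(✓)  01100(✓)  01101(✓)  10010(✓)  10100(✓)  10110(✓)
size-2^1 implicants → 01-00  010-0  0110-  10-10  101-0
Unchecked terms (primes): 01-00, 010-0, 0110-, 10-10, 101-0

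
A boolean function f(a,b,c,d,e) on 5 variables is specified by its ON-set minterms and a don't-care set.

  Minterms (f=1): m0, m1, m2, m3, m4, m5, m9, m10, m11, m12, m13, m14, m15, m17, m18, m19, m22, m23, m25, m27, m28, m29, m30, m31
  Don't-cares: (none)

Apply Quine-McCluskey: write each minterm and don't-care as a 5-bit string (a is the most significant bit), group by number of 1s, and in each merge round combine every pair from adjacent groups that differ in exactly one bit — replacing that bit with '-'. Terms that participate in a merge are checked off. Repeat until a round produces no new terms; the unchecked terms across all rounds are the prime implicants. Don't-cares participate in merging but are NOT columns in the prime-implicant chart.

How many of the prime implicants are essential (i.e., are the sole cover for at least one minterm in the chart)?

size-2^0 implicants → 00000(✓)  00001(✓)  00010(✓)  00011(✓)  00100(✓)  00101(✓)  01001(✓)  01010(✓)  01011(✓)  01100(✓)  01101(✓)  01110(✓)  01111(✓)  10001(✓)  10010(✓)  10011(✓)  10110(✓)  10111(✓)  11001(✓)  11011(✓)  11100(✓)  11101(✓)  11110(✓)  11111(✓)
size-2^1 implicants → -0001(✓)  -0010(✓)  -0011(✓)  -1001(✓)  -1011(✓)  -1100(✓)  -1101(✓)  -1110(✓)  -1111(✓)  0-001(✓)  0-010(✓)  0-011(✓)  0-100(✓)  0-101(✓)  00-00(✓)  00-01(✓)  000-0(✓)  000-1(✓)  0000-(✓)  0001-(✓)  0010-(✓)  01-01(✓)  01-10(✓)  01-11(✓)  010-1(✓)  0101-(✓)  011-0(✓)  011-1(✓)  0110-(✓)  0111-(✓)  1-001(✓)  1-011(✓)  1-110(✓)  1-111(✓)  10-10(✓)  10-11(✓)  100-1(✓)  1001-(✓)  1011-(✓)  11-01(✓)  11-11(✓)  110-1(✓)  111-0(✓)  111-1(✓)  1110-(✓)  1111-(✓)
size-2^2 implicants → --001(✓)  --011(✓)  -00-1(✓)  -001-  -1-01(✓)  -1-11(✓)  -10-1(✓)  -11-0(✓)  -11-1(✓)  -110-(✓)  -111-(✓)  0--01  0-0-1(✓)  0-01-  0-10-  00-0-  000--  01--1(✓)  01-1-  011--(✓)  1--11  1-0-1(✓)  1-11-  10-1-  11--1(✓)  111--(✓)
size-2^3 implicants → --0-1  -1--1  -11--
Unchecked terms (primes): --0-1, -001-, -1--1, -11--, 0--01, 0-01-, 0-10-, 00-0-, 000--, 01-1-, 1--11, 1-11-, 10-1-
Minterm coverage:
  m0 ⊆ 00-0-,000--
  m1 ⊆ --0-1,0--01,00-0-,000--
  m2 ⊆ -001-,0-01-,000--
  m3 ⊆ --0-1,-001-,0-01-,000--
  m4 ⊆ 0-10-,00-0-
  m5 ⊆ 0--01,0-10-,00-0-
  m9 ⊆ --0-1,-1--1,0--01
  m10 ⊆ 0-01-,01-1-
  m11 ⊆ --0-1,-1--1,0-01-,01-1-
  m12 ⊆ -11--,0-10-
  m13 ⊆ -1--1,-11--,0--01,0-10-
  m14 ⊆ -11--,01-1-
  m15 ⊆ -1--1,-11--,01-1-
  m17 ⊆ --0-1 [E]
  m18 ⊆ -001-,10-1-
  m19 ⊆ --0-1,-001-,1--11,10-1-
  m22 ⊆ 1-11-,10-1-
  m23 ⊆ 1--11,1-11-,10-1-
  m25 ⊆ --0-1,-1--1
  m27 ⊆ --0-1,-1--1,1--11
  m28 ⊆ -11-- [E]
  m29 ⊆ -1--1,-11--
  m30 ⊆ -11--,1-11-
  m31 ⊆ -1--1,-11--,1--11,1-11-
E = {--0-1, -11--}

2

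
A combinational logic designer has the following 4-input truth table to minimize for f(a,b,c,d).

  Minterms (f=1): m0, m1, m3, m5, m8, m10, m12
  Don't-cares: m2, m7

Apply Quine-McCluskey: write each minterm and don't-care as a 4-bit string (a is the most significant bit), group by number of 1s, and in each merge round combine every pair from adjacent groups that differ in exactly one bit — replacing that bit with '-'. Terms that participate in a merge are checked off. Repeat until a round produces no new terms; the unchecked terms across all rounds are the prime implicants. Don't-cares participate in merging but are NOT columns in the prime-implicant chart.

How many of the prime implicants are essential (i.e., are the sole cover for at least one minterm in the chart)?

3

Round 0: 0000✓ 0001✓ 0010✓ 0011✓ 0101✓ 0111✓ 1000✓ 1010✓ 1100✓
Round 1: -000✓ -010✓ 0-01✓ 0-11✓ 00-0✓ 00-1✓ 000-✓ 001-✓ 01-1✓ 1-00 10-0✓
Round 2: -0-0 0--1 00--
PIs = {-0-0, 0--1, 00--, 1-00}
Coverage chart:
  m0: -0-0,00--
  m1: 0--1,00--
  m3: 0--1,00--
  m5: 0--1 ←essential
  m8: -0-0,1-00
  m10: -0-0 ←essential
  m12: 1-00 ←essential
Essential: -0-0, 0--1, 1-00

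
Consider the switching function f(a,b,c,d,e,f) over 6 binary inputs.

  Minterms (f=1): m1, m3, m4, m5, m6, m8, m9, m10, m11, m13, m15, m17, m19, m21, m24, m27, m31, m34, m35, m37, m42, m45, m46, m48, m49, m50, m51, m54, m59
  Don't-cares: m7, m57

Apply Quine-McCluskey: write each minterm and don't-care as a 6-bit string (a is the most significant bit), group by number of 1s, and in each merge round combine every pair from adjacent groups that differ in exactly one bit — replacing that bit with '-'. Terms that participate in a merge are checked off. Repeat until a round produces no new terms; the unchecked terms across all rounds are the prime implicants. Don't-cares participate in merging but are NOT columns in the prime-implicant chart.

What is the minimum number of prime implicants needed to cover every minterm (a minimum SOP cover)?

[col 0] 000001*, 000011*, 000100*, 000101*, 000110*, 000111*, 001000*, 001001*, 001010*, 001011*, 001101*, 001111*, 010001*, 010011*, 010101*, 011000*, 011011*, 011111*, 100010*, 100011*, 100101*, 101010*, 101101*, 101110*, 110000*, 110001*, 110010*, 110011*, 110110*, 111001*, 111011*
[col 1] -00011*, -00101*, -01010, -01101*, -10001*, -10011*, -11011*, 0-0001*, 0-0011*, 0-0101*, 0-1000, 0-1011*, 0-1111*, 00-001*, 00-011*, 00-101*, 00-111*, 000-01*, 000-11*, 0000-1*, 0001-0*, 0001-1*, 00010-*, 00011-*, 001-01*, 001-11*, 0010-0*, 0010-1*, 00100-*, 00101-*, 0011-1*, 01-011*, 010-01*, 0100-1*, 011-11*, 1-0010*, 1-0011*, 10-010, 10-101*, 10001-*, 101-10, 11-001*, 11-011*, 110-10, 1100-0*, 1100-1*, 11000-*, 11001-*, 1110-1*
[col 2] --0011, -0-101, -1-011, -100-1, 0--011, 0-0-01, 0-00-1, 0-1-11, 00--01*, 00--11*, 00-0-1*, 00-1-1*, 000--1*, 0001--, 001--1*, 0010--, 1-001-, 11-0-1, 1100--
[col 3] 00---1
Prime implicants: --0011, -0-101, -01010, -1-011, -100-1, 0--011, 0-0-01, 0-00-1, 0-1-11, 0-1000, 00---1, 0001--, 0010--, 1-001-, 10-010, 101-10, 11-0-1, 110-10, 1100--
PI chart (minterm → PIs covering it):
  1 | 0-0-01,0-00-1,00---1
  3 | --0011,0--011,0-00-1,00---1
  4 | 0001--  (sole → essential)
  5 | -0-101,0-0-01,00---1,0001--
  6 | 0001--  (sole → essential)
  8 | 0-1000,0010--
  9 | 00---1,0010--
  10 | -01010,0010--
  11 | 0--011,0-1-11,00---1,0010--
  13 | -0-101,00---1
  15 | 0-1-11,00---1
  17 | -100-1,0-0-01,0-00-1
  19 | --0011,-1-011,-100-1,0--011,0-00-1
  21 | 0-0-01  (sole → essential)
  24 | 0-1000  (sole → essential)
  27 | -1-011,0--011,0-1-11
  31 | 0-1-11  (sole → essential)
  34 | 1-001-,10-010
  35 | --0011,1-001-
  37 | -0-101  (sole → essential)
  42 | -01010,10-010,101-10
  45 | -0-101  (sole → essential)
  46 | 101-10  (sole → essential)
  48 | 1100--  (sole → essential)
  49 | -100-1,11-0-1,1100--
  50 | 1-001-,110-10,1100--
  51 | --0011,-1-011,-100-1,1-001-,11-0-1,1100--
  54 | 110-10  (sole → essential)
  59 | -1-011,11-0-1
Essential prime implicants: -0-101, 0-0-01, 0-1-11, 0-1000, 0001--, 101-10, 110-10, 1100--
Petrick residual → --0011, -1-011, 0010--, 1-001-
Minimum SOP uses 12 PIs: c'd'ef + b'de'f + bd'ef + a'c'e'f + a'cef + a'cd'e'f' + a'b'c'd + a'b'cd' + ac'd'e + ab'cef' + abc'ef' + abc'd'

12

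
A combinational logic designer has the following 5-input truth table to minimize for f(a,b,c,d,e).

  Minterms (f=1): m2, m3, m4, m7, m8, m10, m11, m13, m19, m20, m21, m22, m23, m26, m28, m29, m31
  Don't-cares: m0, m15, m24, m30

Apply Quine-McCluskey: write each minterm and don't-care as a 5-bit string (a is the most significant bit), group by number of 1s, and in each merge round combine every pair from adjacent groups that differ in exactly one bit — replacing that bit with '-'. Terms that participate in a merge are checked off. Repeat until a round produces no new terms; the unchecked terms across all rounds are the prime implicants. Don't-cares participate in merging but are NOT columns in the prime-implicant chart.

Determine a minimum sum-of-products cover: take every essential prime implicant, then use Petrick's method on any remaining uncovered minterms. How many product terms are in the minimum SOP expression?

6

size-2^0 implicants → 00000(✓)  00010(✓)  00011(✓)  00100(✓)  00111(✓)  01000(✓)  01010(✓)  01011(✓)  01101(✓)  01111(✓)  10011(✓)  10100(✓)  10101(✓)  10110(✓)  10111(✓)  11000(✓)  11010(✓)  11100(✓)  11101(✓)  11110(✓)  11111(✓)
size-2^1 implicants → -0011(✓)  -0100  -0111(✓)  -1000(✓)  -1010(✓)  -1101(✓)  -1111(✓)  0-000(✓)  0-010(✓)  0-011(✓)  0-111(✓)  00-00  00-11(✓)  000-0(✓)  0001-(✓)  01-11(✓)  010-0(✓)  0101-(✓)  011-1(✓)  1-100(✓)  1-101(✓)  1-110(✓)  1-111(✓)  10-11(✓)  101-0(✓)  101-1(✓)  1010-(✓)  1011-(✓)  11-00(✓)  11-10(✓)  110-0(✓)  111-0(✓)  111-1(✓)  1110-(✓)  1111-(✓)
size-2^2 implicants → --111  -0-11  -10-0  -11-1  0--11  0-0-0  0-01-  1-1-0(✓)  1-1-1(✓)  1-10-(✓)  1-11-(✓)  101--(✓)  11--0  111--(✓)
size-2^3 implicants → 1-1--
Unchecked terms (primes): --111, -0-11, -0100, -10-0, -11-1, 0--11, 0-0-0, 0-01-, 00-00, 1-1--, 11--0
Minterm coverage:
  m2 ⊆ 0-0-0,0-01-
  m3 ⊆ -0-11,0--11,0-01-
  m4 ⊆ -0100,00-00
  m7 ⊆ --111,-0-11,0--11
  m8 ⊆ -10-0,0-0-0
  m10 ⊆ -10-0,0-0-0,0-01-
  m11 ⊆ 0--11,0-01-
  m13 ⊆ -11-1 [E]
  m19 ⊆ -0-11 [E]
  m20 ⊆ -0100,1-1--
  m21 ⊆ 1-1-- [E]
  m22 ⊆ 1-1-- [E]
  m23 ⊆ --111,-0-11,1-1--
  m26 ⊆ -10-0,11--0
  m28 ⊆ 1-1--,11--0
  m29 ⊆ -11-1,1-1--
  m31 ⊆ --111,-11-1,1-1--
E = {-0-11, -11-1, 1-1--}
Petrick residual → -0100, -10-0, 0-01-
Cover = b'de + b'cd'e' + bc'e' + bce + a'c'd + ac  |cover|=6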